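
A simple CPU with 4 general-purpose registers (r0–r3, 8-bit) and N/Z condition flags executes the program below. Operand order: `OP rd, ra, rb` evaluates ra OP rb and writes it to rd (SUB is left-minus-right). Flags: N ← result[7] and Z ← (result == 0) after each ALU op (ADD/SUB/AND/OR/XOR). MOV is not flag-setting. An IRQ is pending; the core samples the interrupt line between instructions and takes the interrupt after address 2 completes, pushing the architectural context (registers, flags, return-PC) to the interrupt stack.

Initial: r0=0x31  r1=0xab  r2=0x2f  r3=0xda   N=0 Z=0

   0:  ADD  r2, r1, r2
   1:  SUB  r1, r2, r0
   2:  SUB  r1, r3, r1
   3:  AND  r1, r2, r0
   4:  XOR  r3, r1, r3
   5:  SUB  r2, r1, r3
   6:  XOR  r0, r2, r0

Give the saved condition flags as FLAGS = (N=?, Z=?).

after  0: r0=0x31 r1=0xab r2=0xda r3=0xda  N=1 Z=0
after  1: r0=0x31 r1=0xa9 r2=0xda r3=0xda  N=1 Z=0
after  2: r0=0x31 r1=0x31 r2=0xda r3=0xda  N=0 Z=0
-- IRQ taken; context saved, return-PC = 3 --

FLAGS = (N=0, Z=0)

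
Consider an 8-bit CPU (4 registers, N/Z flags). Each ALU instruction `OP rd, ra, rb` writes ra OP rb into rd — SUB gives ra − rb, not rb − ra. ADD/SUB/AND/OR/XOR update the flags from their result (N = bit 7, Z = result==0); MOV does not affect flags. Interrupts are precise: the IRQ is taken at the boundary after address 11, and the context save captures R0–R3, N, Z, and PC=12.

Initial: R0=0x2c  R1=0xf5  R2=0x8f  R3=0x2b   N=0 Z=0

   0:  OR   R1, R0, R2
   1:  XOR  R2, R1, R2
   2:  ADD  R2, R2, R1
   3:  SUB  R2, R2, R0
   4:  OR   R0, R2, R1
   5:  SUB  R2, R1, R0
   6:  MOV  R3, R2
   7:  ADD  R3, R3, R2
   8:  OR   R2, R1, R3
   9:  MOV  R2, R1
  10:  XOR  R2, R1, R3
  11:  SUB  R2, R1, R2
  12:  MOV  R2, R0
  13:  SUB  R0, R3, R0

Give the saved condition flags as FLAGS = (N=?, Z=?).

after  0: R0=0x2c R1=0xaf R2=0x8f R3=0x2b  N=1 Z=0
after  1: R0=0x2c R1=0xaf R2=0x20 R3=0x2b  N=0 Z=0
after  2: R0=0x2c R1=0xaf R2=0xcf R3=0x2b  N=1 Z=0
after  3: R0=0x2c R1=0xaf R2=0xa3 R3=0x2b  N=1 Z=0
after  4: R0=0xaf R1=0xaf R2=0xa3 R3=0x2b  N=1 Z=0
after  5: R0=0xaf R1=0xaf R2=0x00 R3=0x2b  N=0 Z=1
after  6: R0=0xaf R1=0xaf R2=0x00 R3=0x00  N=0 Z=1
after  7: R0=0xaf R1=0xaf R2=0x00 R3=0x00  N=0 Z=1
after  8: R0=0xaf R1=0xaf R2=0xaf R3=0x00  N=1 Z=0
after  9: R0=0xaf R1=0xaf R2=0xaf R3=0x00  N=1 Z=0
after 10: R0=0xaf R1=0xaf R2=0xaf R3=0x00  N=1 Z=0
after 11: R0=0xaf R1=0xaf R2=0x00 R3=0x00  N=0 Z=1
-- IRQ taken; context saved, return-PC = 12 --

FLAGS = (N=0, Z=1)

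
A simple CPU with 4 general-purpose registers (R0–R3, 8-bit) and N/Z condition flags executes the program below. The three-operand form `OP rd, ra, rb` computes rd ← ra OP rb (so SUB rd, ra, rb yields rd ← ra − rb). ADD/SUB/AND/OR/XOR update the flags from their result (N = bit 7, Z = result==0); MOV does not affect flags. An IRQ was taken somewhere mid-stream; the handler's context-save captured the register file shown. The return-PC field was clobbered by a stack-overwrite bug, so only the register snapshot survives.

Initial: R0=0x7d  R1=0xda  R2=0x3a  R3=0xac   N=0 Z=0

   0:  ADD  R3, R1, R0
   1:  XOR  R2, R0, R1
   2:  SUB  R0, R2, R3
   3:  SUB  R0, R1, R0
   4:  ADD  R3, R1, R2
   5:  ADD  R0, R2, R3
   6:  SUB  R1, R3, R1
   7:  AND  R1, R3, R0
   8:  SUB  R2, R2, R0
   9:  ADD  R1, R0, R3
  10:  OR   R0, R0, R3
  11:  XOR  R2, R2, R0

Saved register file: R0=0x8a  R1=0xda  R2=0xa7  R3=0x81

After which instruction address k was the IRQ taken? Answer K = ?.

K = 4

after  0: R0=0x7d R1=0xda R2=0x3a R3=0x57  N=0 Z=0
after  1: R0=0x7d R1=0xda R2=0xa7 R3=0x57  N=1 Z=0
after  2: R0=0x50 R1=0xda R2=0xa7 R3=0x57  N=0 Z=0
after  3: R0=0x8a R1=0xda R2=0xa7 R3=0x57  N=1 Z=0
after  4: R0=0x8a R1=0xda R2=0xa7 R3=0x81  N=1 Z=0
-- IRQ taken; context saved, return-PC = 5 --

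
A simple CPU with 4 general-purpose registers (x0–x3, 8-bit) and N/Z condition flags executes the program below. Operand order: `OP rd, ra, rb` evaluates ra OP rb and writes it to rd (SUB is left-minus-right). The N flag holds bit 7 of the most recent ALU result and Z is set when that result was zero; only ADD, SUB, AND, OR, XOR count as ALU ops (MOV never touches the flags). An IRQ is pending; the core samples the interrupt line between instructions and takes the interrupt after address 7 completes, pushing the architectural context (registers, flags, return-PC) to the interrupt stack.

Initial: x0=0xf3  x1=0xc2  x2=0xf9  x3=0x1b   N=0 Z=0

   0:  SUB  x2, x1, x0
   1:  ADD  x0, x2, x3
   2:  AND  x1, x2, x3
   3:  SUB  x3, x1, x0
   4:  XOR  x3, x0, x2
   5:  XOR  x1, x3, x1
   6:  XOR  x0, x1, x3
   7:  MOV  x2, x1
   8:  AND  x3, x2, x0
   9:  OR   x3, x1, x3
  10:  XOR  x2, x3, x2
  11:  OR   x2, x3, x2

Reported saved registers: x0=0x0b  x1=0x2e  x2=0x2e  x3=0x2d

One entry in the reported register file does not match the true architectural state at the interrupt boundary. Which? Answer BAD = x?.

after  0: x0=0xf3 x1=0xc2 x2=0xcf x3=0x1b  N=1 Z=0
after  1: x0=0xea x1=0xc2 x2=0xcf x3=0x1b  N=1 Z=0
after  2: x0=0xea x1=0x0b x2=0xcf x3=0x1b  N=0 Z=0
after  3: x0=0xea x1=0x0b x2=0xcf x3=0x21  N=0 Z=0
after  4: x0=0xea x1=0x0b x2=0xcf x3=0x25  N=0 Z=0
after  5: x0=0xea x1=0x2e x2=0xcf x3=0x25  N=0 Z=0
after  6: x0=0x0b x1=0x2e x2=0xcf x3=0x25  N=0 Z=0
after  7: x0=0x0b x1=0x2e x2=0x2e x3=0x25  N=0 Z=0
-- IRQ taken; context saved, return-PC = 8 --
mismatch: x3: reported 0x2d vs actual 0x25

BAD = x3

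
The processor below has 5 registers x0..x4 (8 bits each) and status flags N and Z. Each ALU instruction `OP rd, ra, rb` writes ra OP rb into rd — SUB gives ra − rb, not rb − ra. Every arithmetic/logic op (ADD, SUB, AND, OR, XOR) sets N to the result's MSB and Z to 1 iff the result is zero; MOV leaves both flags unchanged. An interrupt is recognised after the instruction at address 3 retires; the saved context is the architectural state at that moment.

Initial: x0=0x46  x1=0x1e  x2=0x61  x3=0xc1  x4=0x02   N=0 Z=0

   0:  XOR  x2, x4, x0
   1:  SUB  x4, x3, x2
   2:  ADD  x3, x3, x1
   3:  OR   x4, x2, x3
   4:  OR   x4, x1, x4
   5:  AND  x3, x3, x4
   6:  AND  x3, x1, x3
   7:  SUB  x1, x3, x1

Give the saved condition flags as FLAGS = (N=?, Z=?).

after  0: x0=0x46 x1=0x1e x2=0x44 x3=0xc1 x4=0x02  N=0 Z=0
after  1: x0=0x46 x1=0x1e x2=0x44 x3=0xc1 x4=0x7d  N=0 Z=0
after  2: x0=0x46 x1=0x1e x2=0x44 x3=0xdf x4=0x7d  N=1 Z=0
after  3: x0=0x46 x1=0x1e x2=0x44 x3=0xdf x4=0xdf  N=1 Z=0
-- IRQ taken; context saved, return-PC = 4 --

FLAGS = (N=1, Z=0)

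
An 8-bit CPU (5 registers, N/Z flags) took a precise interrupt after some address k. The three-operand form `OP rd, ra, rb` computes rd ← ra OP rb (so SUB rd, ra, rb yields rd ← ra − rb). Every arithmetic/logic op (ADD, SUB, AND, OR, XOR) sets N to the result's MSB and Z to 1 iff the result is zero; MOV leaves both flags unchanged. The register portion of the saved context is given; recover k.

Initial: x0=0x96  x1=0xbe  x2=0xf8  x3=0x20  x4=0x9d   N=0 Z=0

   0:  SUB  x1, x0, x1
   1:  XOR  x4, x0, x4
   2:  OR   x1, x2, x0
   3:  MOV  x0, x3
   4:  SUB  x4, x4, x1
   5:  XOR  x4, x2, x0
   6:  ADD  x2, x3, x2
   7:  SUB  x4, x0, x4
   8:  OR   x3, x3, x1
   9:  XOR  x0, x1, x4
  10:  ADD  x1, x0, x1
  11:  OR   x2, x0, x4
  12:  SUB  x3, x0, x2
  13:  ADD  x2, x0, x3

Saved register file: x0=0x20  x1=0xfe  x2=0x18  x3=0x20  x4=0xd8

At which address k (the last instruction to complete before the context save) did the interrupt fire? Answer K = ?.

K = 6

after  0: x0=0x96 x1=0xd8 x2=0xf8 x3=0x20 x4=0x9d  N=1 Z=0
after  1: x0=0x96 x1=0xd8 x2=0xf8 x3=0x20 x4=0x0b  N=0 Z=0
after  2: x0=0x96 x1=0xfe x2=0xf8 x3=0x20 x4=0x0b  N=1 Z=0
after  3: x0=0x20 x1=0xfe x2=0xf8 x3=0x20 x4=0x0b  N=1 Z=0
after  4: x0=0x20 x1=0xfe x2=0xf8 x3=0x20 x4=0x0d  N=0 Z=0
after  5: x0=0x20 x1=0xfe x2=0xf8 x3=0x20 x4=0xd8  N=1 Z=0
after  6: x0=0x20 x1=0xfe x2=0x18 x3=0x20 x4=0xd8  N=0 Z=0
-- IRQ taken; context saved, return-PC = 7 --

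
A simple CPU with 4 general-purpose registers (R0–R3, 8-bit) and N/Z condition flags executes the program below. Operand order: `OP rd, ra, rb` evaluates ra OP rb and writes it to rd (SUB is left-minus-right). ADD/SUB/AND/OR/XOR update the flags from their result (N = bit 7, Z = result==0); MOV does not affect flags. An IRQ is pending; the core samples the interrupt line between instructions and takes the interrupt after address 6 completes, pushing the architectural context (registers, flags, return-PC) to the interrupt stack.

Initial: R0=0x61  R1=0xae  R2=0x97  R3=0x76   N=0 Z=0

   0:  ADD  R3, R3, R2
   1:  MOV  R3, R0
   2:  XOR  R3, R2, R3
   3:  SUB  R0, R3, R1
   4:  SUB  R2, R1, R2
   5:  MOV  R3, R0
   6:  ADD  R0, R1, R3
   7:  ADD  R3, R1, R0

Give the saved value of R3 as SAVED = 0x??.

after  0: R0=0x61 R1=0xae R2=0x97 R3=0x0d  N=0 Z=0
after  1: R0=0x61 R1=0xae R2=0x97 R3=0x61  N=0 Z=0
after  2: R0=0x61 R1=0xae R2=0x97 R3=0xf6  N=1 Z=0
after  3: R0=0x48 R1=0xae R2=0x97 R3=0xf6  N=0 Z=0
after  4: R0=0x48 R1=0xae R2=0x17 R3=0xf6  N=0 Z=0
after  5: R0=0x48 R1=0xae R2=0x17 R3=0x48  N=0 Z=0
after  6: R0=0xf6 R1=0xae R2=0x17 R3=0x48  N=1 Z=0
-- IRQ taken; context saved, return-PC = 7 --

SAVED = 0x48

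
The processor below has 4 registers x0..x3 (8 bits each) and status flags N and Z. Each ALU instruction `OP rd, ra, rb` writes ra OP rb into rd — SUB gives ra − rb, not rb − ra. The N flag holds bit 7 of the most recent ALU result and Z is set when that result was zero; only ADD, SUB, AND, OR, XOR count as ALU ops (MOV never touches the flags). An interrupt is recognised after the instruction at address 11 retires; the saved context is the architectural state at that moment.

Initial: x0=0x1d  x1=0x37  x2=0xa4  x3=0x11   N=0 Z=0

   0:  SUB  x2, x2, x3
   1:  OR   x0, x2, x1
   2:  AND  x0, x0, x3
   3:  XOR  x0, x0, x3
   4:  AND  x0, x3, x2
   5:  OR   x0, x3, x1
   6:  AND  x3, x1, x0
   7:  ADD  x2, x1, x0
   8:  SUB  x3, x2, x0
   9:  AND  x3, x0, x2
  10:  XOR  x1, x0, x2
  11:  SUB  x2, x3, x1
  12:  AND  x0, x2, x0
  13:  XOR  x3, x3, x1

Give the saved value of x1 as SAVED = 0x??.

after  0: x0=0x1d x1=0x37 x2=0x93 x3=0x11  N=1 Z=0
after  1: x0=0xb7 x1=0x37 x2=0x93 x3=0x11  N=1 Z=0
after  2: x0=0x11 x1=0x37 x2=0x93 x3=0x11  N=0 Z=0
after  3: x0=0x00 x1=0x37 x2=0x93 x3=0x11  N=0 Z=1
after  4: x0=0x11 x1=0x37 x2=0x93 x3=0x11  N=0 Z=0
after  5: x0=0x37 x1=0x37 x2=0x93 x3=0x11  N=0 Z=0
after  6: x0=0x37 x1=0x37 x2=0x93 x3=0x37  N=0 Z=0
after  7: x0=0x37 x1=0x37 x2=0x6e x3=0x37  N=0 Z=0
after  8: x0=0x37 x1=0x37 x2=0x6e x3=0x37  N=0 Z=0
after  9: x0=0x37 x1=0x37 x2=0x6e x3=0x26  N=0 Z=0
after 10: x0=0x37 x1=0x59 x2=0x6e x3=0x26  N=0 Z=0
after 11: x0=0x37 x1=0x59 x2=0xcd x3=0x26  N=1 Z=0
-- IRQ taken; context saved, return-PC = 12 --

SAVED = 0x59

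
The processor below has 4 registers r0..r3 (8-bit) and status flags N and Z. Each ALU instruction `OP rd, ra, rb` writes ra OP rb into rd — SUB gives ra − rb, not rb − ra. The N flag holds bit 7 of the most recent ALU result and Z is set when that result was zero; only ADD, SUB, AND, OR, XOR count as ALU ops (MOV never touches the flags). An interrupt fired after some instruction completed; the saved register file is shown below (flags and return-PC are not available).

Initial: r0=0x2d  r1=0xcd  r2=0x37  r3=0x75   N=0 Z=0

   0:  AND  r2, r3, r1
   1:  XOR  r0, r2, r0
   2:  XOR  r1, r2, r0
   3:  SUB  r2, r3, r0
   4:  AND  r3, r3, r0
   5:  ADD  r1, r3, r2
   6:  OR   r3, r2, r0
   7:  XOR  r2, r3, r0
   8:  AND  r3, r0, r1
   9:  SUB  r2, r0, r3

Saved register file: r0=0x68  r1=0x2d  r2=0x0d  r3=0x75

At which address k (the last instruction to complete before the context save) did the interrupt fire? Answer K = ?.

after  0: r0=0x2d r1=0xcd r2=0x45 r3=0x75  N=0 Z=0
after  1: r0=0x68 r1=0xcd r2=0x45 r3=0x75  N=0 Z=0
after  2: r0=0x68 r1=0x2d r2=0x45 r3=0x75  N=0 Z=0
after  3: r0=0x68 r1=0x2d r2=0x0d r3=0x75  N=0 Z=0
-- IRQ taken; context saved, return-PC = 4 --

K = 3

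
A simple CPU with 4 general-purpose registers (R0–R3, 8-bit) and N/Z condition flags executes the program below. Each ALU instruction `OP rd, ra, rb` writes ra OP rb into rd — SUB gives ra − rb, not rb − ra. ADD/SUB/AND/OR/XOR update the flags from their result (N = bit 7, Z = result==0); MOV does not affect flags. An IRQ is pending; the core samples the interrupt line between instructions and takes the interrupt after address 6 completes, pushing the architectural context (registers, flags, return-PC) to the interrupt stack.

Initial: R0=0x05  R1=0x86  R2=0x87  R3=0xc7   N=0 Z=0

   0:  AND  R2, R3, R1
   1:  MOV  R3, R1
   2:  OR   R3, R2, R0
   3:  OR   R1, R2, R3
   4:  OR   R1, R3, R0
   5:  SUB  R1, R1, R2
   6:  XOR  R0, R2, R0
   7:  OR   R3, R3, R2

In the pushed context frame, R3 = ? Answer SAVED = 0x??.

after  0: R0=0x05 R1=0x86 R2=0x86 R3=0xc7  N=1 Z=0
after  1: R0=0x05 R1=0x86 R2=0x86 R3=0x86  N=1 Z=0
after  2: R0=0x05 R1=0x86 R2=0x86 R3=0x87  N=1 Z=0
after  3: R0=0x05 R1=0x87 R2=0x86 R3=0x87  N=1 Z=0
after  4: R0=0x05 R1=0x87 R2=0x86 R3=0x87  N=1 Z=0
after  5: R0=0x05 R1=0x01 R2=0x86 R3=0x87  N=0 Z=0
after  6: R0=0x83 R1=0x01 R2=0x86 R3=0x87  N=1 Z=0
-- IRQ taken; context saved, return-PC = 7 --

SAVED = 0x87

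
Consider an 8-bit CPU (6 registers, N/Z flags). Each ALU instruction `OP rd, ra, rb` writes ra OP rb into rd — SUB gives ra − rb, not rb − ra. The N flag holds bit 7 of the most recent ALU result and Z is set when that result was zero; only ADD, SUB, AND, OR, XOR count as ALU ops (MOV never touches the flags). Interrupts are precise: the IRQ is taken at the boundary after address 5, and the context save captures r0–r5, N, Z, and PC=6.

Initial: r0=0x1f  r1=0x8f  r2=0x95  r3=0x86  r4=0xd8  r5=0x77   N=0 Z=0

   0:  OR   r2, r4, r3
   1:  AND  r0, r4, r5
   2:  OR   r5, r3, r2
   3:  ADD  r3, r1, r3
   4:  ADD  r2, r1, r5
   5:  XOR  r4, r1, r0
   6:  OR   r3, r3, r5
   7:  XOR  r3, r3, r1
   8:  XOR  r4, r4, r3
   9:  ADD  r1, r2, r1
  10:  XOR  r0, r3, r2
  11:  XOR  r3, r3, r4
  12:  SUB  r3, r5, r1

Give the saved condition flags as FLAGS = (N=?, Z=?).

after  0: r0=0x1f r1=0x8f r2=0xde r3=0x86 r4=0xd8 r5=0x77  N=1 Z=0
after  1: r0=0x50 r1=0x8f r2=0xde r3=0x86 r4=0xd8 r5=0x77  N=0 Z=0
after  2: r0=0x50 r1=0x8f r2=0xde r3=0x86 r4=0xd8 r5=0xde  N=1 Z=0
after  3: r0=0x50 r1=0x8f r2=0xde r3=0x15 r4=0xd8 r5=0xde  N=0 Z=0
after  4: r0=0x50 r1=0x8f r2=0x6d r3=0x15 r4=0xd8 r5=0xde  N=0 Z=0
after  5: r0=0x50 r1=0x8f r2=0x6d r3=0x15 r4=0xdf r5=0xde  N=1 Z=0
-- IRQ taken; context saved, return-PC = 6 --

FLAGS = (N=1, Z=0)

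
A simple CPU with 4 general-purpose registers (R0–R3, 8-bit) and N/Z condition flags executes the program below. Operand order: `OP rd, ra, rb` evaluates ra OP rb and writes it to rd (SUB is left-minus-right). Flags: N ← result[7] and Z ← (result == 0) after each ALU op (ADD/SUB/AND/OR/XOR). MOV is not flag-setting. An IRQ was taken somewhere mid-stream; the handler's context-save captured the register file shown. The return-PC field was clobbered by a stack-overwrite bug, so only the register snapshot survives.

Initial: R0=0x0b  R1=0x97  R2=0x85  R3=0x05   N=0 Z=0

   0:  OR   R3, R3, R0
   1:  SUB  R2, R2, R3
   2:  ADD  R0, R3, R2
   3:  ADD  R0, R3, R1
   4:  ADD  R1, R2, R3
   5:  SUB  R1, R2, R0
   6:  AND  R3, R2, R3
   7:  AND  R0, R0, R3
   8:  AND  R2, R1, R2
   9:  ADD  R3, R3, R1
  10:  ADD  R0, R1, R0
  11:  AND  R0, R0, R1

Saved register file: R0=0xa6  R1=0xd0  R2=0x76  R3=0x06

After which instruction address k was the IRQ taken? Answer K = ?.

after  0: R0=0x0b R1=0x97 R2=0x85 R3=0x0f  N=0 Z=0
after  1: R0=0x0b R1=0x97 R2=0x76 R3=0x0f  N=0 Z=0
after  2: R0=0x85 R1=0x97 R2=0x76 R3=0x0f  N=1 Z=0
after  3: R0=0xa6 R1=0x97 R2=0x76 R3=0x0f  N=1 Z=0
after  4: R0=0xa6 R1=0x85 R2=0x76 R3=0x0f  N=1 Z=0
after  5: R0=0xa6 R1=0xd0 R2=0x76 R3=0x0f  N=1 Z=0
after  6: R0=0xa6 R1=0xd0 R2=0x76 R3=0x06  N=0 Z=0
-- IRQ taken; context saved, return-PC = 7 --

K = 6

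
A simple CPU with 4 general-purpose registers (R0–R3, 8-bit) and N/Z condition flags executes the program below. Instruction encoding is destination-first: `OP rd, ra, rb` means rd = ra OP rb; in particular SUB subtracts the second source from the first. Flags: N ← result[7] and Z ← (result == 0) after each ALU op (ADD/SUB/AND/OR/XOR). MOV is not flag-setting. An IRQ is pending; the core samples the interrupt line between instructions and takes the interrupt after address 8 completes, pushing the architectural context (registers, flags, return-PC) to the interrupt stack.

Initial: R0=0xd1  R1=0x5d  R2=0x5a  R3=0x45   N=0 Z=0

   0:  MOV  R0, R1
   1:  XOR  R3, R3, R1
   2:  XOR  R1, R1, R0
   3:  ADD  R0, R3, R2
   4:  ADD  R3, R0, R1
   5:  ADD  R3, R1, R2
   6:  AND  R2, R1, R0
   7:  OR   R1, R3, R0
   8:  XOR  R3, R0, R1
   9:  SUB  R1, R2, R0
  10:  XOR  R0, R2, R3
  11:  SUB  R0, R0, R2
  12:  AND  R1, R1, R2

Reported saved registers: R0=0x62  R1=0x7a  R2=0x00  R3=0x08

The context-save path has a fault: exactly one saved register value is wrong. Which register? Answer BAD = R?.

BAD = R0

after  0: R0=0x5d R1=0x5d R2=0x5a R3=0x45  N=0 Z=0
after  1: R0=0x5d R1=0x5d R2=0x5a R3=0x18  N=0 Z=0
after  2: R0=0x5d R1=0x00 R2=0x5a R3=0x18  N=0 Z=1
after  3: R0=0x72 R1=0x00 R2=0x5a R3=0x18  N=0 Z=0
after  4: R0=0x72 R1=0x00 R2=0x5a R3=0x72  N=0 Z=0
after  5: R0=0x72 R1=0x00 R2=0x5a R3=0x5a  N=0 Z=0
after  6: R0=0x72 R1=0x00 R2=0x00 R3=0x5a  N=0 Z=1
after  7: R0=0x72 R1=0x7a R2=0x00 R3=0x5a  N=0 Z=0
after  8: R0=0x72 R1=0x7a R2=0x00 R3=0x08  N=0 Z=0
-- IRQ taken; context saved, return-PC = 9 --
mismatch: R0: reported 0x62 vs actual 0x72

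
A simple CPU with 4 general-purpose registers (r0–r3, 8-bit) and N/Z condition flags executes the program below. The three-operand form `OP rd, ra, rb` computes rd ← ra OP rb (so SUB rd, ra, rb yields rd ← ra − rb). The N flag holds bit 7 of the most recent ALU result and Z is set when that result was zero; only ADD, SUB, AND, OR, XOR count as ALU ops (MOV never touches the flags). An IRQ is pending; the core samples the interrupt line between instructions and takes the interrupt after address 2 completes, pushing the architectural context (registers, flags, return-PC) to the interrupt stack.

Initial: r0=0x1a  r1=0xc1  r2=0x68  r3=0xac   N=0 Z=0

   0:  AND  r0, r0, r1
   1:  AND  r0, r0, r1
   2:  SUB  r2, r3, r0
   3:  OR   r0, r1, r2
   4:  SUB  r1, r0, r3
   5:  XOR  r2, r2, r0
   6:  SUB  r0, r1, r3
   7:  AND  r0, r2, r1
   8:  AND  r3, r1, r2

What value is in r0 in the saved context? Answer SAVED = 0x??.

SAVED = 0x00

after  0: r0=0x00 r1=0xc1 r2=0x68 r3=0xac  N=0 Z=1
after  1: r0=0x00 r1=0xc1 r2=0x68 r3=0xac  N=0 Z=1
after  2: r0=0x00 r1=0xc1 r2=0xac r3=0xac  N=1 Z=0
-- IRQ taken; context saved, return-PC = 3 --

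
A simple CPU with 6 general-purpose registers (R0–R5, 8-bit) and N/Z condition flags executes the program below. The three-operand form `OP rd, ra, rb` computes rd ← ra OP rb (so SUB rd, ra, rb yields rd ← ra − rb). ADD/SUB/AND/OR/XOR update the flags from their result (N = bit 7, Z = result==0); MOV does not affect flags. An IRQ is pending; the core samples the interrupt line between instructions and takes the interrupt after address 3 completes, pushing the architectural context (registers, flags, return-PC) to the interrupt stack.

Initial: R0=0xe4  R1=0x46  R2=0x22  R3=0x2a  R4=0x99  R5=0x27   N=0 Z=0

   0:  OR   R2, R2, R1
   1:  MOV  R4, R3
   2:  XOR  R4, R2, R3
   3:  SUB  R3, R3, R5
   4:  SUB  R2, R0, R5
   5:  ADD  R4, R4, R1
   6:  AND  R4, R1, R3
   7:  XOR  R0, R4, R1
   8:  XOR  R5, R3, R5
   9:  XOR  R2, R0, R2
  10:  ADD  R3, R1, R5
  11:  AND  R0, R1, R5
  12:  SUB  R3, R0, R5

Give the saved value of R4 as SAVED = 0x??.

SAVED = 0x4c

after  0: R0=0xe4 R1=0x46 R2=0x66 R3=0x2a R4=0x99 R5=0x27  N=0 Z=0
after  1: R0=0xe4 R1=0x46 R2=0x66 R3=0x2a R4=0x2a R5=0x27  N=0 Z=0
after  2: R0=0xe4 R1=0x46 R2=0x66 R3=0x2a R4=0x4c R5=0x27  N=0 Z=0
after  3: R0=0xe4 R1=0x46 R2=0x66 R3=0x03 R4=0x4c R5=0x27  N=0 Z=0
-- IRQ taken; context saved, return-PC = 4 --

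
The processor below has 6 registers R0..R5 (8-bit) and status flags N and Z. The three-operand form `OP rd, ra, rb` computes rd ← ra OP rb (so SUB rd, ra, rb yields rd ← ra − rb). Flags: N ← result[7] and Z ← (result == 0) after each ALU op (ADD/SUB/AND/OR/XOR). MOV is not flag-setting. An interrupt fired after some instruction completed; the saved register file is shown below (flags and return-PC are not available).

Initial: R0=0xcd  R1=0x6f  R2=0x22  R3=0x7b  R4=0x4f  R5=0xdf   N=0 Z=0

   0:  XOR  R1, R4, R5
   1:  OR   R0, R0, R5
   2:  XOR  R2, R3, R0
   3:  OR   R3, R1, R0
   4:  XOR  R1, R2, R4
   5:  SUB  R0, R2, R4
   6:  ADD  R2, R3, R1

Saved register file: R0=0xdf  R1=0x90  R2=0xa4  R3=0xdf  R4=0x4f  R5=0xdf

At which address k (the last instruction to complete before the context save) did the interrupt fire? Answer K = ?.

after  0: R0=0xcd R1=0x90 R2=0x22 R3=0x7b R4=0x4f R5=0xdf  N=1 Z=0
after  1: R0=0xdf R1=0x90 R2=0x22 R3=0x7b R4=0x4f R5=0xdf  N=1 Z=0
after  2: R0=0xdf R1=0x90 R2=0xa4 R3=0x7b R4=0x4f R5=0xdf  N=1 Z=0
after  3: R0=0xdf R1=0x90 R2=0xa4 R3=0xdf R4=0x4f R5=0xdf  N=1 Z=0
-- IRQ taken; context saved, return-PC = 4 --

K = 3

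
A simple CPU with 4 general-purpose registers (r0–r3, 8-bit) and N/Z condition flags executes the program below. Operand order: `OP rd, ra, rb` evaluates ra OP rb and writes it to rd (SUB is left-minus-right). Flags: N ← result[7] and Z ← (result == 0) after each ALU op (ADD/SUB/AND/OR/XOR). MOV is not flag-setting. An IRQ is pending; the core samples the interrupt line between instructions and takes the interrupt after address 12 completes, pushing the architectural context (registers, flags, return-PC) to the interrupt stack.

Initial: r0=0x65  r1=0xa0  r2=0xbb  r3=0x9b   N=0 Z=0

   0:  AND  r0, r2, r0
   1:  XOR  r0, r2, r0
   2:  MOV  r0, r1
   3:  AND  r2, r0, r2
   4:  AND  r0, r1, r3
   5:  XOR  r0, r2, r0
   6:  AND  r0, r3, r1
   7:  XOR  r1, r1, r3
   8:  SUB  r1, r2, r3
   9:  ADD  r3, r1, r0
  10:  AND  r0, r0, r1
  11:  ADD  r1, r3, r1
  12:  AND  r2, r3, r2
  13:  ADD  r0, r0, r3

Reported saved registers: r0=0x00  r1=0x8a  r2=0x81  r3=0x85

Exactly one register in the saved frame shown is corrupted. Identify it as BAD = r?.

after  0: r0=0x21 r1=0xa0 r2=0xbb r3=0x9b  N=0 Z=0
after  1: r0=0x9a r1=0xa0 r2=0xbb r3=0x9b  N=1 Z=0
after  2: r0=0xa0 r1=0xa0 r2=0xbb r3=0x9b  N=1 Z=0
after  3: r0=0xa0 r1=0xa0 r2=0xa0 r3=0x9b  N=1 Z=0
after  4: r0=0x80 r1=0xa0 r2=0xa0 r3=0x9b  N=1 Z=0
after  5: r0=0x20 r1=0xa0 r2=0xa0 r3=0x9b  N=0 Z=0
after  6: r0=0x80 r1=0xa0 r2=0xa0 r3=0x9b  N=1 Z=0
after  7: r0=0x80 r1=0x3b r2=0xa0 r3=0x9b  N=0 Z=0
after  8: r0=0x80 r1=0x05 r2=0xa0 r3=0x9b  N=0 Z=0
after  9: r0=0x80 r1=0x05 r2=0xa0 r3=0x85  N=1 Z=0
after 10: r0=0x00 r1=0x05 r2=0xa0 r3=0x85  N=0 Z=1
after 11: r0=0x00 r1=0x8a r2=0xa0 r3=0x85  N=1 Z=0
after 12: r0=0x00 r1=0x8a r2=0x80 r3=0x85  N=1 Z=0
-- IRQ taken; context saved, return-PC = 13 --
mismatch: r2: reported 0x81 vs actual 0x80

BAD = r2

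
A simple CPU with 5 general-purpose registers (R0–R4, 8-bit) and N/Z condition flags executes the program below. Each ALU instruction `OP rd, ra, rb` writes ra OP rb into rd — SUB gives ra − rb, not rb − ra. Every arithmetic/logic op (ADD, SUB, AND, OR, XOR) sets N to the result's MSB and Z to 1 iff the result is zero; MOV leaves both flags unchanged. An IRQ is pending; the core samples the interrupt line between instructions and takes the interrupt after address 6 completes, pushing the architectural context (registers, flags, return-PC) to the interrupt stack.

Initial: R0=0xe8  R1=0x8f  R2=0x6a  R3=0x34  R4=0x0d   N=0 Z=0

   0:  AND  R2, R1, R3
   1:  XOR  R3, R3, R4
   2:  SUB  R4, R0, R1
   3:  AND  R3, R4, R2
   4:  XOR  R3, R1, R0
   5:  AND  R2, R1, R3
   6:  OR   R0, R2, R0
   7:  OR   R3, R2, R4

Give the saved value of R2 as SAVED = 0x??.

after  0: R0=0xe8 R1=0x8f R2=0x04 R3=0x34 R4=0x0d  N=0 Z=0
after  1: R0=0xe8 R1=0x8f R2=0x04 R3=0x39 R4=0x0d  N=0 Z=0
after  2: R0=0xe8 R1=0x8f R2=0x04 R3=0x39 R4=0x59  N=0 Z=0
after  3: R0=0xe8 R1=0x8f R2=0x04 R3=0x00 R4=0x59  N=0 Z=1
after  4: R0=0xe8 R1=0x8f R2=0x04 R3=0x67 R4=0x59  N=0 Z=0
after  5: R0=0xe8 R1=0x8f R2=0x07 R3=0x67 R4=0x59  N=0 Z=0
after  6: R0=0xef R1=0x8f R2=0x07 R3=0x67 R4=0x59  N=1 Z=0
-- IRQ taken; context saved, return-PC = 7 --

SAVED = 0x07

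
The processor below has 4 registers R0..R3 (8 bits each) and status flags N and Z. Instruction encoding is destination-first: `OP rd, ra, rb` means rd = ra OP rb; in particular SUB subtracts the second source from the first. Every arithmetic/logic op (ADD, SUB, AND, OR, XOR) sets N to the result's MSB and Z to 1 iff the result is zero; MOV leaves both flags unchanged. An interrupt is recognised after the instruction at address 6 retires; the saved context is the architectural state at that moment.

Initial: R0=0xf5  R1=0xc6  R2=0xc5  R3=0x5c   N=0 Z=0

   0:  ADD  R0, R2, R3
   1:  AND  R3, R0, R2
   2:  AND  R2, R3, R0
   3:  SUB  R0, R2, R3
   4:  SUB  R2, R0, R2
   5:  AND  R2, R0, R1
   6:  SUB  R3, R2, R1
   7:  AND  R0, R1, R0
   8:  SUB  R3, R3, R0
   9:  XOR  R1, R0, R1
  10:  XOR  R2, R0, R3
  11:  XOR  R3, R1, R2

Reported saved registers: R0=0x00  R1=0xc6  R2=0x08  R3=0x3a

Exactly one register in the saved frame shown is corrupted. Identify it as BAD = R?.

BAD = R2

after  0: R0=0x21 R1=0xc6 R2=0xc5 R3=0x5c  N=0 Z=0
after  1: R0=0x21 R1=0xc6 R2=0xc5 R3=0x01  N=0 Z=0
after  2: R0=0x21 R1=0xc6 R2=0x01 R3=0x01  N=0 Z=0
after  3: R0=0x00 R1=0xc6 R2=0x01 R3=0x01  N=0 Z=1
after  4: R0=0x00 R1=0xc6 R2=0xff R3=0x01  N=1 Z=0
after  5: R0=0x00 R1=0xc6 R2=0x00 R3=0x01  N=0 Z=1
after  6: R0=0x00 R1=0xc6 R2=0x00 R3=0x3a  N=0 Z=0
-- IRQ taken; context saved, return-PC = 7 --
mismatch: R2: reported 0x08 vs actual 0x00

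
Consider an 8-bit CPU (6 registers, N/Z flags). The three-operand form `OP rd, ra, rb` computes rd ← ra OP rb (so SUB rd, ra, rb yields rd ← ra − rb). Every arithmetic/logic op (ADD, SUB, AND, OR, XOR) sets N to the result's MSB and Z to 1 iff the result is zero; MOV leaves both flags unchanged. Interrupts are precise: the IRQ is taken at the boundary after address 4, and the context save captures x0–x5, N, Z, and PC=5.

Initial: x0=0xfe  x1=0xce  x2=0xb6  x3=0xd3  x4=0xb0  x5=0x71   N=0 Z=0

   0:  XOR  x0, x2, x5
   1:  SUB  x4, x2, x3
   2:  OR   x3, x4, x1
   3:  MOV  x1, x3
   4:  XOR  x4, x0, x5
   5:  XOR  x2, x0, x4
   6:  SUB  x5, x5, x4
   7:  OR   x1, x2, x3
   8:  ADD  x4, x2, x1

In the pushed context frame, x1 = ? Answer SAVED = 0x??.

after  0: x0=0xc7 x1=0xce x2=0xb6 x3=0xd3 x4=0xb0 x5=0x71  N=1 Z=0
after  1: x0=0xc7 x1=0xce x2=0xb6 x3=0xd3 x4=0xe3 x5=0x71  N=1 Z=0
after  2: x0=0xc7 x1=0xce x2=0xb6 x3=0xef x4=0xe3 x5=0x71  N=1 Z=0
after  3: x0=0xc7 x1=0xef x2=0xb6 x3=0xef x4=0xe3 x5=0x71  N=1 Z=0
after  4: x0=0xc7 x1=0xef x2=0xb6 x3=0xef x4=0xb6 x5=0x71  N=1 Z=0
-- IRQ taken; context saved, return-PC = 5 --

SAVED = 0xef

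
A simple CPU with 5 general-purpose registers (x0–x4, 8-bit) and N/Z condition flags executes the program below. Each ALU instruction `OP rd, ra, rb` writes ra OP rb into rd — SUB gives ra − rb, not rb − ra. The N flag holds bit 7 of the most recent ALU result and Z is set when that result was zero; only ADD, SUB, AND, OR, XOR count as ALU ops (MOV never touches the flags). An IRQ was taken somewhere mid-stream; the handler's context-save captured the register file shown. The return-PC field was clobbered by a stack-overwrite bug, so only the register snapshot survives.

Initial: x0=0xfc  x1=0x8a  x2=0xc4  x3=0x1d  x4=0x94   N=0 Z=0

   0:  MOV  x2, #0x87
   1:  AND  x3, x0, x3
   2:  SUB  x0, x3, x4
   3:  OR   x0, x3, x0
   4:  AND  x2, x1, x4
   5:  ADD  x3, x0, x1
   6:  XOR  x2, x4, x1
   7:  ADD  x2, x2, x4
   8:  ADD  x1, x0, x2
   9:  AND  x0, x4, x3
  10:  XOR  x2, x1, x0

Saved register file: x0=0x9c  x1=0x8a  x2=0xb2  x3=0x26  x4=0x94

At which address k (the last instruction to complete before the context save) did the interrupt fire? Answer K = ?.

K = 7

after  0: x0=0xfc x1=0x8a x2=0x87 x3=0x1d x4=0x94  N=0 Z=0
after  1: x0=0xfc x1=0x8a x2=0x87 x3=0x1c x4=0x94  N=0 Z=0
after  2: x0=0x88 x1=0x8a x2=0x87 x3=0x1c x4=0x94  N=1 Z=0
after  3: x0=0x9c x1=0x8a x2=0x87 x3=0x1c x4=0x94  N=1 Z=0
after  4: x0=0x9c x1=0x8a x2=0x80 x3=0x1c x4=0x94  N=1 Z=0
after  5: x0=0x9c x1=0x8a x2=0x80 x3=0x26 x4=0x94  N=0 Z=0
after  6: x0=0x9c x1=0x8a x2=0x1e x3=0x26 x4=0x94  N=0 Z=0
after  7: x0=0x9c x1=0x8a x2=0xb2 x3=0x26 x4=0x94  N=1 Z=0
-- IRQ taken; context saved, return-PC = 8 --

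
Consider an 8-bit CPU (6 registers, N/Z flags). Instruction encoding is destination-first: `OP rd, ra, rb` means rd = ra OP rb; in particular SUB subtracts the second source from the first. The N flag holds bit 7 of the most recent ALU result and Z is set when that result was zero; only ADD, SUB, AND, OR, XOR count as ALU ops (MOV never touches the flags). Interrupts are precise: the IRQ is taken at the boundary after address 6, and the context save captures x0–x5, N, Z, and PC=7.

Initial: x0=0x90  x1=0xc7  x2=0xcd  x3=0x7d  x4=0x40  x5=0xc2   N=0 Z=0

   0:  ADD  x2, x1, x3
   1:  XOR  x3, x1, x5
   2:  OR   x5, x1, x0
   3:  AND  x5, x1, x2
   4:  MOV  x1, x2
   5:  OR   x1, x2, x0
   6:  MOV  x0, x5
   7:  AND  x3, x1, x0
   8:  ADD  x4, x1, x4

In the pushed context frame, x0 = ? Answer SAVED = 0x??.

SAVED = 0x44

after  0: x0=0x90 x1=0xc7 x2=0x44 x3=0x7d x4=0x40 x5=0xc2  N=0 Z=0
after  1: x0=0x90 x1=0xc7 x2=0x44 x3=0x05 x4=0x40 x5=0xc2  N=0 Z=0
after  2: x0=0x90 x1=0xc7 x2=0x44 x3=0x05 x4=0x40 x5=0xd7  N=1 Z=0
after  3: x0=0x90 x1=0xc7 x2=0x44 x3=0x05 x4=0x40 x5=0x44  N=0 Z=0
after  4: x0=0x90 x1=0x44 x2=0x44 x3=0x05 x4=0x40 x5=0x44  N=0 Z=0
after  5: x0=0x90 x1=0xd4 x2=0x44 x3=0x05 x4=0x40 x5=0x44  N=1 Z=0
after  6: x0=0x44 x1=0xd4 x2=0x44 x3=0x05 x4=0x40 x5=0x44  N=1 Z=0
-- IRQ taken; context saved, return-PC = 7 --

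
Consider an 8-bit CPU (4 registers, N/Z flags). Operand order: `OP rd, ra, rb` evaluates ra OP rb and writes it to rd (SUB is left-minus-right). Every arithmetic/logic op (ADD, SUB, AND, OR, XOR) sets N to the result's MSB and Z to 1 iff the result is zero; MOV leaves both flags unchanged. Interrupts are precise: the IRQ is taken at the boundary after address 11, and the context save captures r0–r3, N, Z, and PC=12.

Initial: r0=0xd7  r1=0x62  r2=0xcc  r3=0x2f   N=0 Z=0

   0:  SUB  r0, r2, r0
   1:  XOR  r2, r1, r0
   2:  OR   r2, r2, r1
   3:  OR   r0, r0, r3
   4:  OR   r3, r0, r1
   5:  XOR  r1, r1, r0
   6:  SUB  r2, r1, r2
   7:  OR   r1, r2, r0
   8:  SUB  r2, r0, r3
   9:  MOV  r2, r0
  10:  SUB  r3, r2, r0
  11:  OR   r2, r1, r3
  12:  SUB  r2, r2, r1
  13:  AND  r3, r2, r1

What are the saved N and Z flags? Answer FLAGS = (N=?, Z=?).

FLAGS = (N=1, Z=0)

after  0: r0=0xf5 r1=0x62 r2=0xcc r3=0x2f  N=1 Z=0
after  1: r0=0xf5 r1=0x62 r2=0x97 r3=0x2f  N=1 Z=0
after  2: r0=0xf5 r1=0x62 r2=0xf7 r3=0x2f  N=1 Z=0
after  3: r0=0xff r1=0x62 r2=0xf7 r3=0x2f  N=1 Z=0
after  4: r0=0xff r1=0x62 r2=0xf7 r3=0xff  N=1 Z=0
after  5: r0=0xff r1=0x9d r2=0xf7 r3=0xff  N=1 Z=0
after  6: r0=0xff r1=0x9d r2=0xa6 r3=0xff  N=1 Z=0
after  7: r0=0xff r1=0xff r2=0xa6 r3=0xff  N=1 Z=0
after  8: r0=0xff r1=0xff r2=0x00 r3=0xff  N=0 Z=1
after  9: r0=0xff r1=0xff r2=0xff r3=0xff  N=0 Z=1
after 10: r0=0xff r1=0xff r2=0xff r3=0x00  N=0 Z=1
after 11: r0=0xff r1=0xff r2=0xff r3=0x00  N=1 Z=0
-- IRQ taken; context saved, return-PC = 12 --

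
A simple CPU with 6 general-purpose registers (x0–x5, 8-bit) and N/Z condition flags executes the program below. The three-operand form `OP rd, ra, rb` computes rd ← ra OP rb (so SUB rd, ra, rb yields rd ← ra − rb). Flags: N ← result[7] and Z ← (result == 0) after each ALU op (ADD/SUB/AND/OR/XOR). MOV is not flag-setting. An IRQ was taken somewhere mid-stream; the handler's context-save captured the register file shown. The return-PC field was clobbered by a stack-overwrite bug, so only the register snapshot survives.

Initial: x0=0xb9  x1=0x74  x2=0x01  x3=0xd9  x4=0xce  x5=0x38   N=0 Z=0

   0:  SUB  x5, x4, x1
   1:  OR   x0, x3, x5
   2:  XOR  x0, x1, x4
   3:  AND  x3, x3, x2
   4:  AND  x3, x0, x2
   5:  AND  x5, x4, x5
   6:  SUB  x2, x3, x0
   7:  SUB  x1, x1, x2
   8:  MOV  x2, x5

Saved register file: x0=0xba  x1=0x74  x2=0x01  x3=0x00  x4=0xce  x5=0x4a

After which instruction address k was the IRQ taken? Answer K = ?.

K = 5

after  0: x0=0xb9 x1=0x74 x2=0x01 x3=0xd9 x4=0xce x5=0x5a  N=0 Z=0
after  1: x0=0xdb x1=0x74 x2=0x01 x3=0xd9 x4=0xce x5=0x5a  N=1 Z=0
after  2: x0=0xba x1=0x74 x2=0x01 x3=0xd9 x4=0xce x5=0x5a  N=1 Z=0
after  3: x0=0xba x1=0x74 x2=0x01 x3=0x01 x4=0xce x5=0x5a  N=0 Z=0
after  4: x0=0xba x1=0x74 x2=0x01 x3=0x00 x4=0xce x5=0x5a  N=0 Z=1
after  5: x0=0xba x1=0x74 x2=0x01 x3=0x00 x4=0xce x5=0x4a  N=0 Z=0
-- IRQ taken; context saved, return-PC = 6 --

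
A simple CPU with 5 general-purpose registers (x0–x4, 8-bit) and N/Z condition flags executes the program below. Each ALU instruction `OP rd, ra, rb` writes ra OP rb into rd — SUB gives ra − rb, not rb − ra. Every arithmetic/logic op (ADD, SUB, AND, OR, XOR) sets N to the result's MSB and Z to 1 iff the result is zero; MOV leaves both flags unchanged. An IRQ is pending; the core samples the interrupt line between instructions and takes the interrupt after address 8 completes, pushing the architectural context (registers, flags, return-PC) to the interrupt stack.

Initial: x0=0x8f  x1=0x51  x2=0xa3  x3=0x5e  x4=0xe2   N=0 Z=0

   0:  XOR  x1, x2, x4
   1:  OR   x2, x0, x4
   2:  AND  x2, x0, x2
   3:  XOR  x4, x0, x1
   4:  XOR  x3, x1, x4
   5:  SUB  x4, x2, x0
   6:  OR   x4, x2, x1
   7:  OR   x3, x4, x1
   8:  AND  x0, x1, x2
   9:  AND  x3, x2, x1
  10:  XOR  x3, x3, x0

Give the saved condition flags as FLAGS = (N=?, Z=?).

FLAGS = (N=0, Z=0)

after  0: x0=0x8f x1=0x41 x2=0xa3 x3=0x5e x4=0xe2  N=0 Z=0
after  1: x0=0x8f x1=0x41 x2=0xef x3=0x5e x4=0xe2  N=1 Z=0
after  2: x0=0x8f x1=0x41 x2=0x8f x3=0x5e x4=0xe2  N=1 Z=0
after  3: x0=0x8f x1=0x41 x2=0x8f x3=0x5e x4=0xce  N=1 Z=0
after  4: x0=0x8f x1=0x41 x2=0x8f x3=0x8f x4=0xce  N=1 Z=0
after  5: x0=0x8f x1=0x41 x2=0x8f x3=0x8f x4=0x00  N=0 Z=1
after  6: x0=0x8f x1=0x41 x2=0x8f x3=0x8f x4=0xcf  N=1 Z=0
after  7: x0=0x8f x1=0x41 x2=0x8f x3=0xcf x4=0xcf  N=1 Z=0
after  8: x0=0x01 x1=0x41 x2=0x8f x3=0xcf x4=0xcf  N=0 Z=0
-- IRQ taken; context saved, return-PC = 9 --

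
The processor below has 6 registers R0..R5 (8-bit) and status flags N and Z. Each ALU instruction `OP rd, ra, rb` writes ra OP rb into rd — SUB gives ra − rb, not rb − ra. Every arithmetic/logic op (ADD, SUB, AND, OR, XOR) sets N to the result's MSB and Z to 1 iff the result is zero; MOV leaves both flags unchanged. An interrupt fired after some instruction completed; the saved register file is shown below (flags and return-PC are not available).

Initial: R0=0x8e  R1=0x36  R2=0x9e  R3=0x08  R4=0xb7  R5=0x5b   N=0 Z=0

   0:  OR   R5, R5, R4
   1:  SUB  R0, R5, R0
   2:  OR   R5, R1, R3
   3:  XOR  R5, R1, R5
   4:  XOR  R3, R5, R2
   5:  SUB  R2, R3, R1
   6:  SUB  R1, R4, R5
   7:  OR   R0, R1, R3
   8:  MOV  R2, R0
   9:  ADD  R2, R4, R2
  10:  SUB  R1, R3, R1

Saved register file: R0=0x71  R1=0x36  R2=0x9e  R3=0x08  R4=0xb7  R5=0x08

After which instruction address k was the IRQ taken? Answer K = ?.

after  0: R0=0x8e R1=0x36 R2=0x9e R3=0x08 R4=0xb7 R5=0xff  N=1 Z=0
after  1: R0=0x71 R1=0x36 R2=0x9e R3=0x08 R4=0xb7 R5=0xff  N=0 Z=0
after  2: R0=0x71 R1=0x36 R2=0x9e R3=0x08 R4=0xb7 R5=0x3e  N=0 Z=0
after  3: R0=0x71 R1=0x36 R2=0x9e R3=0x08 R4=0xb7 R5=0x08  N=0 Z=0
-- IRQ taken; context saved, return-PC = 4 --

K = 3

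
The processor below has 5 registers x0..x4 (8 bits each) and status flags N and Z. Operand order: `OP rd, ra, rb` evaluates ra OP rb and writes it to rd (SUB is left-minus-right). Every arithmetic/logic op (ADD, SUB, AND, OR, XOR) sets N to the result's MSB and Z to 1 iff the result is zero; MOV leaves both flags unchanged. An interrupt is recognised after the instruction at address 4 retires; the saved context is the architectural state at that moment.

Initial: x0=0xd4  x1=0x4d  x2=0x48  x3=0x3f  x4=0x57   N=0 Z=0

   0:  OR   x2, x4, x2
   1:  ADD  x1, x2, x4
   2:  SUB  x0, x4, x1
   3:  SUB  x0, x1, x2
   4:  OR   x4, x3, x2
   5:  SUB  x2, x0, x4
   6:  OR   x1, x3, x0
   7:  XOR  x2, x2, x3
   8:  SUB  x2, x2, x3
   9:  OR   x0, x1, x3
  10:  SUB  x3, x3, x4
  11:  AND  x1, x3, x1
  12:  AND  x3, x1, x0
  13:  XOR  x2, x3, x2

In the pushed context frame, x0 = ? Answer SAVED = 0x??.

after  0: x0=0xd4 x1=0x4d x2=0x5f x3=0x3f x4=0x57  N=0 Z=0
after  1: x0=0xd4 x1=0xb6 x2=0x5f x3=0x3f x4=0x57  N=1 Z=0
after  2: x0=0xa1 x1=0xb6 x2=0x5f x3=0x3f x4=0x57  N=1 Z=0
after  3: x0=0x57 x1=0xb6 x2=0x5f x3=0x3f x4=0x57  N=0 Z=0
after  4: x0=0x57 x1=0xb6 x2=0x5f x3=0x3f x4=0x7f  N=0 Z=0
-- IRQ taken; context saved, return-PC = 5 --

SAVED = 0x57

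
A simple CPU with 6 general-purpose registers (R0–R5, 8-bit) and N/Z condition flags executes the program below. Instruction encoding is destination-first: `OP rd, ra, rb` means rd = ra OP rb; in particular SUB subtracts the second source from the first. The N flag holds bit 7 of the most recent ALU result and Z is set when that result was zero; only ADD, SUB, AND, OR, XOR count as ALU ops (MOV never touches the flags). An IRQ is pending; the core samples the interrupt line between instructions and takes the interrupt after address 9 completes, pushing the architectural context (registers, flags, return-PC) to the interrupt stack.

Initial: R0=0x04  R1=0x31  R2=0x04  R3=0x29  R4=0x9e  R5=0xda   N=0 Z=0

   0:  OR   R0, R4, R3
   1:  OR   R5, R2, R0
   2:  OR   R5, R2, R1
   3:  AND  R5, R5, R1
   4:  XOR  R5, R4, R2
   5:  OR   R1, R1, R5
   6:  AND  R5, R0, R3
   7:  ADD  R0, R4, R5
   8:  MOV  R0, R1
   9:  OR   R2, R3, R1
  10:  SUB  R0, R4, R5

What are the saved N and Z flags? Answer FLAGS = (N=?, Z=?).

FLAGS = (N=1, Z=0)

after  0: R0=0xbf R1=0x31 R2=0x04 R3=0x29 R4=0x9e R5=0xda  N=1 Z=0
after  1: R0=0xbf R1=0x31 R2=0x04 R3=0x29 R4=0x9e R5=0xbf  N=1 Z=0
after  2: R0=0xbf R1=0x31 R2=0x04 R3=0x29 R4=0x9e R5=0x35  N=0 Z=0
after  3: R0=0xbf R1=0x31 R2=0x04 R3=0x29 R4=0x9e R5=0x31  N=0 Z=0
after  4: R0=0xbf R1=0x31 R2=0x04 R3=0x29 R4=0x9e R5=0x9a  N=1 Z=0
after  5: R0=0xbf R1=0xbb R2=0x04 R3=0x29 R4=0x9e R5=0x9a  N=1 Z=0
after  6: R0=0xbf R1=0xbb R2=0x04 R3=0x29 R4=0x9e R5=0x29  N=0 Z=0
after  7: R0=0xc7 R1=0xbb R2=0x04 R3=0x29 R4=0x9e R5=0x29  N=1 Z=0
after  8: R0=0xbb R1=0xbb R2=0x04 R3=0x29 R4=0x9e R5=0x29  N=1 Z=0
after  9: R0=0xbb R1=0xbb R2=0xbb R3=0x29 R4=0x9e R5=0x29  N=1 Z=0
-- IRQ taken; context saved, return-PC = 10 --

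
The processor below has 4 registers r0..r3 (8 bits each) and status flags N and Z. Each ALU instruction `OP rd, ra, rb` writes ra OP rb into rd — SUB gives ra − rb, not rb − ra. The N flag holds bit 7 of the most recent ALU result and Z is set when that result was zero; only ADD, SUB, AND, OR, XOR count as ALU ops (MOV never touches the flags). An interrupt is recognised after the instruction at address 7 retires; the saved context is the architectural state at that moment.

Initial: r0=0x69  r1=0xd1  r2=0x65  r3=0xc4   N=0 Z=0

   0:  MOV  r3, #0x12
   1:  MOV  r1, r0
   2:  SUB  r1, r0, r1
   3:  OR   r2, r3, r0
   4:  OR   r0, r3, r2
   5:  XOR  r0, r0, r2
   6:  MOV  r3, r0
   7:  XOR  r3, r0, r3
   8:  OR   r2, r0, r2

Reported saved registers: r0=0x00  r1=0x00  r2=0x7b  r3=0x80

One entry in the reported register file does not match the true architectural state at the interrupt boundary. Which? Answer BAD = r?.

after  0: r0=0x69 r1=0xd1 r2=0x65 r3=0x12  N=0 Z=0
after  1: r0=0x69 r1=0x69 r2=0x65 r3=0x12  N=0 Z=0
after  2: r0=0x69 r1=0x00 r2=0x65 r3=0x12  N=0 Z=1
after  3: r0=0x69 r1=0x00 r2=0x7b r3=0x12  N=0 Z=0
after  4: r0=0x7b r1=0x00 r2=0x7b r3=0x12  N=0 Z=0
after  5: r0=0x00 r1=0x00 r2=0x7b r3=0x12  N=0 Z=1
after  6: r0=0x00 r1=0x00 r2=0x7b r3=0x00  N=0 Z=1
after  7: r0=0x00 r1=0x00 r2=0x7b r3=0x00  N=0 Z=1
-- IRQ taken; context saved, return-PC = 8 --
mismatch: r3: reported 0x80 vs actual 0x00

BAD = r3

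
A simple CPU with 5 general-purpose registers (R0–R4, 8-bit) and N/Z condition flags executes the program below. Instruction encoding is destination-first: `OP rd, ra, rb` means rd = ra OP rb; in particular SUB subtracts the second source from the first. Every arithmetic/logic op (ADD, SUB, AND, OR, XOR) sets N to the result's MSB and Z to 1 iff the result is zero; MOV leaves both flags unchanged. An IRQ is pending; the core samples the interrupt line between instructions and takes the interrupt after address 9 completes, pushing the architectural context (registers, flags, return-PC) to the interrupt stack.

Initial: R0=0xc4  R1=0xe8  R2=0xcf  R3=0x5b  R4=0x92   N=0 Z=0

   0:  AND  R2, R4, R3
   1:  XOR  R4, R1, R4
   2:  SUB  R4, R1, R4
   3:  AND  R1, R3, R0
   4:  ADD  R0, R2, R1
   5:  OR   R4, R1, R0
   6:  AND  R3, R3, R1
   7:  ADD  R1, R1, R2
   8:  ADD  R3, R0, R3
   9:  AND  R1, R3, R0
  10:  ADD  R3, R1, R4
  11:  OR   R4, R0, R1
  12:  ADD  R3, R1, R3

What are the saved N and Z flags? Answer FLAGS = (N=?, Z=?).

FLAGS = (N=0, Z=0)

after  0: R0=0xc4 R1=0xe8 R2=0x12 R3=0x5b R4=0x92  N=0 Z=0
after  1: R0=0xc4 R1=0xe8 R2=0x12 R3=0x5b R4=0x7a  N=0 Z=0
after  2: R0=0xc4 R1=0xe8 R2=0x12 R3=0x5b R4=0x6e  N=0 Z=0
after  3: R0=0xc4 R1=0x40 R2=0x12 R3=0x5b R4=0x6e  N=0 Z=0
after  4: R0=0x52 R1=0x40 R2=0x12 R3=0x5b R4=0x6e  N=0 Z=0
after  5: R0=0x52 R1=0x40 R2=0x12 R3=0x5b R4=0x52  N=0 Z=0
after  6: R0=0x52 R1=0x40 R2=0x12 R3=0x40 R4=0x52  N=0 Z=0
after  7: R0=0x52 R1=0x52 R2=0x12 R3=0x40 R4=0x52  N=0 Z=0
after  8: R0=0x52 R1=0x52 R2=0x12 R3=0x92 R4=0x52  N=1 Z=0
after  9: R0=0x52 R1=0x12 R2=0x12 R3=0x92 R4=0x52  N=0 Z=0
-- IRQ taken; context saved, return-PC = 10 --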